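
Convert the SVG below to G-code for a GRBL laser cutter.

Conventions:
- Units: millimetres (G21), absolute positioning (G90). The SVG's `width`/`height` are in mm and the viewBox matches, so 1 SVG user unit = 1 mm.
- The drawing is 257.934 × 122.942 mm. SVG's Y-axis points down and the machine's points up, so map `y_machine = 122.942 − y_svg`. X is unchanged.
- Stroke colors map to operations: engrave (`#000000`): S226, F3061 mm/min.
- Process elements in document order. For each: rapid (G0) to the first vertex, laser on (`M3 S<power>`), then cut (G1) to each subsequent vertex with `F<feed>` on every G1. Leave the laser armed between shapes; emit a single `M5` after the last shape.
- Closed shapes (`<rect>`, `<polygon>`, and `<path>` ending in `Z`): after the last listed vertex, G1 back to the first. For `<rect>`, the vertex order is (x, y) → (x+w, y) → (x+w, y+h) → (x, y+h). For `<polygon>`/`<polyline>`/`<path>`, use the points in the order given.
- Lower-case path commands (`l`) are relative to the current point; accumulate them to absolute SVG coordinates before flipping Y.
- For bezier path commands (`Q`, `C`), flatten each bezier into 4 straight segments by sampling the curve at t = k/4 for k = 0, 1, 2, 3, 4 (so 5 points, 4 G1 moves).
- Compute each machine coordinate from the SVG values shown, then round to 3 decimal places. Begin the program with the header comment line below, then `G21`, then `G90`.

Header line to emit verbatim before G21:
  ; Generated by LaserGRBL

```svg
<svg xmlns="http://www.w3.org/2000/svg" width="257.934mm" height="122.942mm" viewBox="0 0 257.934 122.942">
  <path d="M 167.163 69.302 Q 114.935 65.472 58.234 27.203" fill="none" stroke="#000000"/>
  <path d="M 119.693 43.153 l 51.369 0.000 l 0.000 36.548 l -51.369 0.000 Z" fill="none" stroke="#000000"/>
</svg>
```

viewBox `0 0 257.934 122.942` with mm width/height → 1 unit = 1 mm. Flip: y_m = 122.942 − y_svg.

**Shape 1** — `<path>` quadratic bezier, stroke `#000000` → engrave (S226, F3061). Control points (SVG): P0=(167.163,69.302), P1=(114.935,65.472), P2=(58.234,27.203); sampled at t=k/4. Machine vertices: (167.163,53.640) → (140.769,57.707) → (113.817,66.080) → (86.305,78.757) → (58.234,95.739). Open path.

**Shape 2** — `<path>` rectangle, stroke `#000000` → engrave (S226, F3061). Machine vertices: (119.693,79.789) → (171.062,79.789) → (171.062,43.241) → (119.693,43.241) → (119.693,79.789). Closed: final G1 returns to the first vertex.

; Generated by LaserGRBL
G21
G90
G0 X167.163 Y53.640
M3 S226
G1 X140.769 Y57.707 F3061
G1 X113.817 Y66.080 F3061
G1 X86.305 Y78.757 F3061
G1 X58.234 Y95.739 F3061
G0 X119.693 Y79.789
M3 S226
G1 X171.062 Y79.789 F3061
G1 X171.062 Y43.241 F3061
G1 X119.693 Y43.241 F3061
G1 X119.693 Y79.789 F3061
M5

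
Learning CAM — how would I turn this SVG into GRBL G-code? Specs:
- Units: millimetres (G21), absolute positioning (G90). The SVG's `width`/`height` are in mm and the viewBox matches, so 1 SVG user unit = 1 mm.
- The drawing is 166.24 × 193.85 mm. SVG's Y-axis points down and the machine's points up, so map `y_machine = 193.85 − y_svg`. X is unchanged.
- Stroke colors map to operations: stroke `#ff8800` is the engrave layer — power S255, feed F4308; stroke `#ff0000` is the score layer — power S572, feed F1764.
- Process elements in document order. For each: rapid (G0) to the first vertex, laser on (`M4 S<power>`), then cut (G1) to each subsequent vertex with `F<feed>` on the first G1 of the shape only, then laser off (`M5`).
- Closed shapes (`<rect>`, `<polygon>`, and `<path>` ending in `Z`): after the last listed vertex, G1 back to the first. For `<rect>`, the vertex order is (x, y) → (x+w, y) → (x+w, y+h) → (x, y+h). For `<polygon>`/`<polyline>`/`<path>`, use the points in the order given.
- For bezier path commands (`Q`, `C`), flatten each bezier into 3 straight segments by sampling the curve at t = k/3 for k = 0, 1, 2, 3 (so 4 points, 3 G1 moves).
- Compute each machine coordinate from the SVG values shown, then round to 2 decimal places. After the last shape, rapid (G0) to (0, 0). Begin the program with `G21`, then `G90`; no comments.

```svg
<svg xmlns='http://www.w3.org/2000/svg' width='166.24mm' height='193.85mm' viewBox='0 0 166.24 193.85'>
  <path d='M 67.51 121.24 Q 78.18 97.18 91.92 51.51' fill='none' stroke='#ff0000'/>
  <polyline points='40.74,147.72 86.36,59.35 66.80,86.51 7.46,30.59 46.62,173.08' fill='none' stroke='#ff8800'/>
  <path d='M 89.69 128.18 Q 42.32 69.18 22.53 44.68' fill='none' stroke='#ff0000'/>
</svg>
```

G21
G90
G0 X67.51 Y72.61
M4 S572
G1 X74.96 Y91.05 F1764
G1 X83.10 Y114.29
G1 X91.92 Y142.34
M5
G0 X40.74 Y46.13
M4 S255
G1 X86.36 Y134.50 F4308
G1 X66.80 Y107.34
G1 X7.46 Y163.26
G1 X46.62 Y20.77
M5
G0 X89.69 Y65.67
M4 S572
G1 X61.17 Y101.17 F1764
G1 X38.79 Y129.00
G1 X22.53 Y149.17
M5
G0 X0.00 Y0.00

1 u = 1 mm; y_m = 193.85 − y.

[1] `<path>` quadratic bezier, #ff0000→score S572 F1764: (67.51,72.61) → (74.96,91.05) → (83.10,114.29) → (91.92,142.34)

[2] `<polyline>` open polyline, #ff8800→engrave S255 F4308: (40.74,46.13) → (86.36,134.50) → (66.80,107.34) → (7.46,163.26) → (46.62,20.77)

[3] `<path>` quadratic bezier, #ff0000→score S572 F1764: (89.69,65.67) → (61.17,101.17) → (38.79,129.00) → (22.53,149.17)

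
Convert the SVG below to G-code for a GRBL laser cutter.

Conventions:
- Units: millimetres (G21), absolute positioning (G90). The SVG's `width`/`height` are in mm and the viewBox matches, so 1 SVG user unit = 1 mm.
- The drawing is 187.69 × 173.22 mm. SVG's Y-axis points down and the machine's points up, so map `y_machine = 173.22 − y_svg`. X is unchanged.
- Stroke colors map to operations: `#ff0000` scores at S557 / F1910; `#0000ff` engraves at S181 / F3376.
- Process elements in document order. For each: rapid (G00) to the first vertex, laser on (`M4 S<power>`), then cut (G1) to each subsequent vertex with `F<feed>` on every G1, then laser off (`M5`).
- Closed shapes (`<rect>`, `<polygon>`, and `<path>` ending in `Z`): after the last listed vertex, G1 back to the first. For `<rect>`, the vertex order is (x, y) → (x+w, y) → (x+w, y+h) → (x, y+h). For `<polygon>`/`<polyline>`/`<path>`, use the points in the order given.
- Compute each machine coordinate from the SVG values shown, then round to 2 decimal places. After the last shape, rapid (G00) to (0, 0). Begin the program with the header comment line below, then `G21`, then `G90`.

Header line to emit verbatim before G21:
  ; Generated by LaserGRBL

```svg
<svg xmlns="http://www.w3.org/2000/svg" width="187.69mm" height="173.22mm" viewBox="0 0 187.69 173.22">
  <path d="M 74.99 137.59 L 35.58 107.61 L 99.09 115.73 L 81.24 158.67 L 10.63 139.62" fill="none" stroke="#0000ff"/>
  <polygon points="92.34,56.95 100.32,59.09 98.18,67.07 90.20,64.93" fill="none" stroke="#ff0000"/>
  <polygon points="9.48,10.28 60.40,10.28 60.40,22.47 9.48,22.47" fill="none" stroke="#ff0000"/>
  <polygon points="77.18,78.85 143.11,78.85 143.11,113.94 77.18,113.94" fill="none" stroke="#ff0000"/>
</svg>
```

Since the viewBox matches the mm dimensions, user units are millimetres directly. The only transform is the Y-flip y_m = 173.22 − y_svg.

Shape 1 is a open polyline drawn with `<path>`. Its stroke #0000ff means engrave at S181, F3376. After flipping Y the toolpath is (74.99,35.63) → (35.58,65.61) → (99.09,57.49) → (81.24,14.55) → (10.63,33.60).

Shape 2 is a regular polygon drawn with `<polygon>`. Its stroke #ff0000 means score at S557, F1910. After flipping Y the toolpath is (92.34,116.27) → (100.32,114.13) → (98.18,106.15) → (90.20,108.29) → (92.34,116.27), returning to the start.

Shape 3 is a rectangle drawn with `<polygon>`. Its stroke #ff0000 means score at S557, F1910. After flipping Y the toolpath is (9.48,162.94) → (60.40,162.94) → (60.40,150.75) → (9.48,150.75) → (9.48,162.94), returning to the start.

Shape 4 is a rectangle drawn with `<polygon>`. Its stroke #ff0000 means score at S557, F1910. After flipping Y the toolpath is (77.18,94.37) → (143.11,94.37) → (143.11,59.28) → (77.18,59.28) → (77.18,94.37), returning to the start.

; Generated by LaserGRBL
G21
G90
G00 X74.99 Y35.63
M4 S181
G1 X35.58 Y65.61 F3376
G1 X99.09 Y57.49 F3376
G1 X81.24 Y14.55 F3376
G1 X10.63 Y33.60 F3376
M5
G00 X92.34 Y116.27
M4 S557
G1 X100.32 Y114.13 F1910
G1 X98.18 Y106.15 F1910
G1 X90.20 Y108.29 F1910
G1 X92.34 Y116.27 F1910
M5
G00 X9.48 Y162.94
M4 S557
G1 X60.40 Y162.94 F1910
G1 X60.40 Y150.75 F1910
G1 X9.48 Y150.75 F1910
G1 X9.48 Y162.94 F1910
M5
G00 X77.18 Y94.37
M4 S557
G1 X143.11 Y94.37 F1910
G1 X143.11 Y59.28 F1910
G1 X77.18 Y59.28 F1910
G1 X77.18 Y94.37 F1910
M5
G00 X0.00 Y0.00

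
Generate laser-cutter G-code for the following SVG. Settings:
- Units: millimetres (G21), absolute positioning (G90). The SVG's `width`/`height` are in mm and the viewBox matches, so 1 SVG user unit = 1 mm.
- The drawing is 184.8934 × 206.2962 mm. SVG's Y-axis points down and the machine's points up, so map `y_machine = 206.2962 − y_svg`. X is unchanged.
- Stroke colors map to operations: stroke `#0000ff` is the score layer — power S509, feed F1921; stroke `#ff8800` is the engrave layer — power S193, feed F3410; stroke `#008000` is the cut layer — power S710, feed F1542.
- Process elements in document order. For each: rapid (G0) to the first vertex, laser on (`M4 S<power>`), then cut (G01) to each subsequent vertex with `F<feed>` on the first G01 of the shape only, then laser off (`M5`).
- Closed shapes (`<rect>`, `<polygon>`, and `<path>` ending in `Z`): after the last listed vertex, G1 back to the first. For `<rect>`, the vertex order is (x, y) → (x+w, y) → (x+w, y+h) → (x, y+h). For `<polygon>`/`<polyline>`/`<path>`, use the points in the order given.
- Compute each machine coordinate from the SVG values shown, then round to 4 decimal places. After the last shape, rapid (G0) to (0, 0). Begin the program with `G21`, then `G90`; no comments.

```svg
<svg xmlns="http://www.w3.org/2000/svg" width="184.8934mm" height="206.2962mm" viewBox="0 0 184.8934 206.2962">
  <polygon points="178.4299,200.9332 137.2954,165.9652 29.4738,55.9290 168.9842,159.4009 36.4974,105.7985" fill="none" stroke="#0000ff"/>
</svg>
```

Since the viewBox matches the mm dimensions, user units are millimetres directly. The only transform is the Y-flip y_m = 206.2962 − y_svg.

Shape 1 is a closed polygon drawn with `<polygon>`. Its stroke #0000ff means score at S509, F1921. After flipping Y the toolpath is (178.4299,5.3630) → (137.2954,40.3310) → (29.4738,150.3672) → (168.9842,46.8953) → (36.4974,100.4977) → (178.4299,5.3630), returning to the start.

G21
G90
G0 X178.4299 Y5.3630
M4 S509
G01 X137.2954 Y40.3310 F1921
G01 X29.4738 Y150.3672
G01 X168.9842 Y46.8953
G01 X36.4974 Y100.4977
G01 X178.4299 Y5.3630
M5
G0 X0.0000 Y0.0000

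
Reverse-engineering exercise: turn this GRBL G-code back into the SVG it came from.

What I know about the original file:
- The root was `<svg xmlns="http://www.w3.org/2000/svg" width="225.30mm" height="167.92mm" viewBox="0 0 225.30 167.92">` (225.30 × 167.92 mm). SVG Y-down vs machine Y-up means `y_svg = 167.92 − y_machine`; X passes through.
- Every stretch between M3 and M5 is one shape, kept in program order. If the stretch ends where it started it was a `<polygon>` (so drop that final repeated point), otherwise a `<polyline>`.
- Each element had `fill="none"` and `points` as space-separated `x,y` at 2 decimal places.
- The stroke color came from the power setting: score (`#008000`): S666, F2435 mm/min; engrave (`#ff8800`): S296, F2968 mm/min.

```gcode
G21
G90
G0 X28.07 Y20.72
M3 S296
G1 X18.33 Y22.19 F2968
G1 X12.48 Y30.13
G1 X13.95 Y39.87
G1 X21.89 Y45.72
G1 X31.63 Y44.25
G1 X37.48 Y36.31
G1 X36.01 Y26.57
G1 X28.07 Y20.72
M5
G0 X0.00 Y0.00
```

Machine Y-up, SVG Y-down with viewBox height 167.92, so y_svg = 167.92 − y_machine; X carries over. Every run uses S296, so all elements get stroke `#ff8800` (engrave).

Run 1: The run returns to its start, so emit a `<polygon>` with points (Y-flipped): 28.07,147.20 18.33,145.73 12.48,137.79 13.95,128.05 21.89,122.20 31.63,123.67 37.48,131.61 36.01,141.35.

<svg xmlns="http://www.w3.org/2000/svg" width="225.30mm" height="167.92mm" viewBox="0 0 225.30 167.92">
  <polygon points="28.07,147.20 18.33,145.73 12.48,137.79 13.95,128.05 21.89,122.20 31.63,123.67 37.48,131.61 36.01,141.35" fill="none" stroke="#ff8800"/>
</svg>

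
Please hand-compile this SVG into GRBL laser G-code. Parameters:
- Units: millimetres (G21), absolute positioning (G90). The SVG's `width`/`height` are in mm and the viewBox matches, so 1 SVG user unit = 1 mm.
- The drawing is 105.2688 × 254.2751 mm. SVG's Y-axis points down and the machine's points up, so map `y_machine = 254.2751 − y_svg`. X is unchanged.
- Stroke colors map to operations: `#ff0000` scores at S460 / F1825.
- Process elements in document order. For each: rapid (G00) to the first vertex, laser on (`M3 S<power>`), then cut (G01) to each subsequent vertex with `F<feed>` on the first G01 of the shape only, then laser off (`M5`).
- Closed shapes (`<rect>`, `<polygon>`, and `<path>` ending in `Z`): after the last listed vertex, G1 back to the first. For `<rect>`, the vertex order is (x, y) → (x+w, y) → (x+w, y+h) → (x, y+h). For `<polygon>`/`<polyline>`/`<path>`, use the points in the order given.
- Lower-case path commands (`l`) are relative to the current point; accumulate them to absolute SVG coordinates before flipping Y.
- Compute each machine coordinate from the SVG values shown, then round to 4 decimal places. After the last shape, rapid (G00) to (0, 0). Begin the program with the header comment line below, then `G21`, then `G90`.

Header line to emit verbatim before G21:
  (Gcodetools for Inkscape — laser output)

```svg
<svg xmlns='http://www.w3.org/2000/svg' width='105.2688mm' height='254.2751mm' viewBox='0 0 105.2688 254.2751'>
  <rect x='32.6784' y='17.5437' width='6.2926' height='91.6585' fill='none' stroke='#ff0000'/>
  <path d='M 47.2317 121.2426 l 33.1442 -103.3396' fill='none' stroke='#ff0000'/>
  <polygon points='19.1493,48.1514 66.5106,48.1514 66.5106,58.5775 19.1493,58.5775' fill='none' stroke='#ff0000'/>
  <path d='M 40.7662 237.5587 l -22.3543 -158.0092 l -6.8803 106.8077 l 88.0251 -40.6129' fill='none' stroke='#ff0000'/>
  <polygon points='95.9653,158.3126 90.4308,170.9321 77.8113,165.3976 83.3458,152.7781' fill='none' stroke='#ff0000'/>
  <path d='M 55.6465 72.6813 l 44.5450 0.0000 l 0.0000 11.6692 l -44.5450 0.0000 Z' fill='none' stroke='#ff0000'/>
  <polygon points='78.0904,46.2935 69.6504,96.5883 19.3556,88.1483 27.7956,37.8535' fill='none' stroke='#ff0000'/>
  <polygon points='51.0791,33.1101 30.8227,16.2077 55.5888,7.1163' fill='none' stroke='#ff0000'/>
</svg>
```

Since the viewBox matches the mm dimensions, user units are millimetres directly. The only transform is the Y-flip y_m = 254.2751 − y_svg.

Shape 1 is a rectangle drawn with `<rect>`. Its stroke #ff0000 means score at S460, F1825. After flipping Y the toolpath is (32.6784,236.7314) → (38.9710,236.7314) → (38.9710,145.0729) → (32.6784,145.0729) → (32.6784,236.7314), returning to the start.

Shape 2 is a line segment drawn with `<path>`. Its stroke #ff0000 means score at S460, F1825. After flipping Y the toolpath is (47.2317,133.0325) → (80.3759,236.3721).

Shape 3 is a rectangle drawn with `<polygon>`. Its stroke #ff0000 means score at S460, F1825. After flipping Y the toolpath is (19.1493,206.1237) → (66.5106,206.1237) → (66.5106,195.6976) → (19.1493,195.6976) → (19.1493,206.1237), returning to the start.

Shape 4 is a open polyline drawn with `<path>`. Its stroke #ff0000 means score at S460, F1825. After flipping Y the toolpath is (40.7662,16.7164) → (18.4119,174.7256) → (11.5316,67.9179) → (99.5567,108.5308).

Shape 5 is a regular polygon drawn with `<polygon>`. Its stroke #ff0000 means score at S460, F1825. After flipping Y the toolpath is (95.9653,95.9625) → (90.4308,83.3430) → (77.8113,88.8775) → (83.3458,101.4970) → (95.9653,95.9625), returning to the start.

Shape 6 is a rectangle drawn with `<path>`. Its stroke #ff0000 means score at S460, F1825. After flipping Y the toolpath is (55.6465,181.5938) → (100.1915,181.5938) → (100.1915,169.9246) → (55.6465,169.9246) → (55.6465,181.5938), returning to the start.

Shape 7 is a regular polygon drawn with `<polygon>`. Its stroke #ff0000 means score at S460, F1825. After flipping Y the toolpath is (78.0904,207.9816) → (69.6504,157.6868) → (19.3556,166.1268) → (27.7956,216.4216) → (78.0904,207.9816), returning to the start.

Shape 8 is a regular polygon drawn with `<polygon>`. Its stroke #ff0000 means score at S460, F1825. After flipping Y the toolpath is (51.0791,221.1650) → (30.8227,238.0674) → (55.5888,247.1588) → (51.0791,221.1650), returning to the start.

(Gcodetools for Inkscape — laser output)
G21
G90
G00 X32.6784 Y236.7314
M3 S460
G01 X38.9710 Y236.7314 F1825
G01 X38.9710 Y145.0729
G01 X32.6784 Y145.0729
G01 X32.6784 Y236.7314
M5
G00 X47.2317 Y133.0325
M3 S460
G01 X80.3759 Y236.3721 F1825
M5
G00 X19.1493 Y206.1237
M3 S460
G01 X66.5106 Y206.1237 F1825
G01 X66.5106 Y195.6976
G01 X19.1493 Y195.6976
G01 X19.1493 Y206.1237
M5
G00 X40.7662 Y16.7164
M3 S460
G01 X18.4119 Y174.7256 F1825
G01 X11.5316 Y67.9179
G01 X99.5567 Y108.5308
M5
G00 X95.9653 Y95.9625
M3 S460
G01 X90.4308 Y83.3430 F1825
G01 X77.8113 Y88.8775
G01 X83.3458 Y101.4970
G01 X95.9653 Y95.9625
M5
G00 X55.6465 Y181.5938
M3 S460
G01 X100.1915 Y181.5938 F1825
G01 X100.1915 Y169.9246
G01 X55.6465 Y169.9246
G01 X55.6465 Y181.5938
M5
G00 X78.0904 Y207.9816
M3 S460
G01 X69.6504 Y157.6868 F1825
G01 X19.3556 Y166.1268
G01 X27.7956 Y216.4216
G01 X78.0904 Y207.9816
M5
G00 X51.0791 Y221.1650
M3 S460
G01 X30.8227 Y238.0674 F1825
G01 X55.5888 Y247.1588
G01 X51.0791 Y221.1650
M5
G00 X0.0000 Y0.0000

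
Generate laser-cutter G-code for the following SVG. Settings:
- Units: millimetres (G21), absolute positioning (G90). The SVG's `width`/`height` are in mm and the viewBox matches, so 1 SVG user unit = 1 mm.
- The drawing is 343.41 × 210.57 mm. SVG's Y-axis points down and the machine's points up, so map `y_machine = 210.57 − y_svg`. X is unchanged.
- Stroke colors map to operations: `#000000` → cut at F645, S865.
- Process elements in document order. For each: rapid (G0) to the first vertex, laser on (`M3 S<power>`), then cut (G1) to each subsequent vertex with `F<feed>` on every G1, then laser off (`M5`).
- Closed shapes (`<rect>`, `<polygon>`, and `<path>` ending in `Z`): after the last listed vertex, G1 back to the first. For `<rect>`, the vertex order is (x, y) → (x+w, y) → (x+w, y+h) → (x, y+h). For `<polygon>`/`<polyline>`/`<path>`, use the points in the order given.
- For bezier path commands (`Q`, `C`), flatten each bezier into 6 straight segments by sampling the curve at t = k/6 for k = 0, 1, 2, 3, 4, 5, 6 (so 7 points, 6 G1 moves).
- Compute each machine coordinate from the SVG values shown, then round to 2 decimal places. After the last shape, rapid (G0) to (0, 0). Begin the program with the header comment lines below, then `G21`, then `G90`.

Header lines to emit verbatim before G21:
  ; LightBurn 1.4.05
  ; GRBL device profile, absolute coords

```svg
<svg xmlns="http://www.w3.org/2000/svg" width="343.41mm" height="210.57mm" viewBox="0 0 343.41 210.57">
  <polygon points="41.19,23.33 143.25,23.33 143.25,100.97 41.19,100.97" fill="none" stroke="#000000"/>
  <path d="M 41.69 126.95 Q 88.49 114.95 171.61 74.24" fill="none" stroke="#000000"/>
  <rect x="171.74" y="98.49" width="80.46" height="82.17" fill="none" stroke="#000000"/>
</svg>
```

; LightBurn 1.4.05
; GRBL device profile, absolute coords
G21
G90
G0 X41.19 Y187.24
M3 S865
G1 X143.25 Y187.24 F645
G1 X143.25 Y109.60 F645
G1 X41.19 Y109.60 F645
G1 X41.19 Y187.24 F645
M5
G0 X41.69 Y83.62
M3 S865
G1 X58.30 Y88.42 F645
G1 X76.93 Y94.81 F645
G1 X97.57 Y102.80 F645
G1 X120.23 Y112.38 F645
G1 X144.91 Y123.56 F645
G1 X171.61 Y136.33 F645
M5
G0 X171.74 Y112.08
M3 S865
G1 X252.20 Y112.08 F645
G1 X252.20 Y29.91 F645
G1 X171.74 Y29.91 F645
G1 X171.74 Y112.08 F645
M5
G0 X0.00 Y0.00

Since the viewBox matches the mm dimensions, user units are millimetres directly. The only transform is the Y-flip y_m = 210.57 − y_svg.

Shape 1 is a rectangle drawn with `<polygon>`. Its stroke #000000 means cut at S865, F645. After flipping Y the toolpath is (41.19,187.24) → (143.25,187.24) → (143.25,109.60) → (41.19,109.60) → (41.19,187.24), returning to the start.

Shape 2 is a quadratic bezier drawn with `<path>`. Its stroke #000000 means cut at S865, F645. After flipping Y the toolpath is (41.69,83.62) → (58.30,88.42) → (76.93,94.81) → (97.57,102.80) → (120.23,112.38) → (144.91,123.56) → (171.61,136.33).

Shape 3 is a rectangle drawn with `<rect>`. Its stroke #000000 means cut at S865, F645. After flipping Y the toolpath is (171.74,112.08) → (252.20,112.08) → (252.20,29.91) → (171.74,29.91) → (171.74,112.08), returning to the start.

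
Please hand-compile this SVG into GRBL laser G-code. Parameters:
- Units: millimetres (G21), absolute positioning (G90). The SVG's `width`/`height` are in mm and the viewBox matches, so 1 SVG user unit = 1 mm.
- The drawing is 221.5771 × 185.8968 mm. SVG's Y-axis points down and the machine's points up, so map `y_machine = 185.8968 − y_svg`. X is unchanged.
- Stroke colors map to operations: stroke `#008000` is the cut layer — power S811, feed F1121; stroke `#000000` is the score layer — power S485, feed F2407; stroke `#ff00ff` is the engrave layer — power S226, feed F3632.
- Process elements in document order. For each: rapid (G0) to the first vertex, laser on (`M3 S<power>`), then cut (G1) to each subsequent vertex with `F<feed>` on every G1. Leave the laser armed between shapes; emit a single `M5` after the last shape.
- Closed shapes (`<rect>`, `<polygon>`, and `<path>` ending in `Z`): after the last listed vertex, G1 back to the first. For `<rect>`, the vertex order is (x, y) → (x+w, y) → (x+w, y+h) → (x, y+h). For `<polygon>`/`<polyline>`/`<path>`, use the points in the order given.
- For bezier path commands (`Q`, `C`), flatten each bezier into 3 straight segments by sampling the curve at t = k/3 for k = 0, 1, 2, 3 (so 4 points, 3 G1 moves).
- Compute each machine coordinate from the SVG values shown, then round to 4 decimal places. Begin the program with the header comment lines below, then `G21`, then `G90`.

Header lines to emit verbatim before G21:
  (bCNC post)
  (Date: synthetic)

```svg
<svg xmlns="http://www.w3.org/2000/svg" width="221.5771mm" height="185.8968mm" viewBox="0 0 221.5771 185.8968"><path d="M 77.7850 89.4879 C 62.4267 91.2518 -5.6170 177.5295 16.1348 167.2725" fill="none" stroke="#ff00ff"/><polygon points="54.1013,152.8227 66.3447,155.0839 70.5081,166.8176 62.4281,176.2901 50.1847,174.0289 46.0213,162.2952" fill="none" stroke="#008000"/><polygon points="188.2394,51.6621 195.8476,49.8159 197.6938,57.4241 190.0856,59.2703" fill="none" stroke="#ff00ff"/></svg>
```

viewBox `0 0 221.5771 185.8968` with mm width/height → 1 unit = 1 mm. Flip: y_m = 185.8968 − y_svg.

**Shape 1** — `<path>` cubic bezier, stroke `#ff00ff` → engrave (S226, F3632). Control points (SVG): P0=(77.7850,89.4879), P1=(62.4267,91.2518), P2=(-5.6170,177.5295), P3=(16.1348,167.2725); sampled at t=k/3. Machine vertices: (77.7850,96.4089) → (50.1420,73.1792) → (19.0378,33.8400) → (16.1348,18.6243). Open path.

**Shape 2** — `<polygon>` regular polygon, stroke `#008000` → cut (S811, F1121). Machine vertices: (54.1013,33.0741) → (66.3447,30.8129) → (70.5081,19.0792) → (62.4281,9.6067) → (50.1847,11.8679) → (46.0213,23.6016) → (54.1013,33.0741). Closed: final G1 returns to the first vertex.

**Shape 3** — `<polygon>` regular polygon, stroke `#ff00ff` → engrave (S226, F3632). Machine vertices: (188.2394,134.2347) → (195.8476,136.0809) → (197.6938,128.4727) → (190.0856,126.6265) → (188.2394,134.2347). Closed: final G1 returns to the first vertex.

(bCNC post)
(Date: synthetic)
G21
G90
G0 X77.7850 Y96.4089
M3 S226
G1 X50.1420 Y73.1792 F3632
G1 X19.0378 Y33.8400 F3632
G1 X16.1348 Y18.6243 F3632
G0 X54.1013 Y33.0741
M3 S811
G1 X66.3447 Y30.8129 F1121
G1 X70.5081 Y19.0792 F1121
G1 X62.4281 Y9.6067 F1121
G1 X50.1847 Y11.8679 F1121
G1 X46.0213 Y23.6016 F1121
G1 X54.1013 Y33.0741 F1121
G0 X188.2394 Y134.2347
M3 S226
G1 X195.8476 Y136.0809 F3632
G1 X197.6938 Y128.4727 F3632
G1 X190.0856 Y126.6265 F3632
G1 X188.2394 Y134.2347 F3632
M5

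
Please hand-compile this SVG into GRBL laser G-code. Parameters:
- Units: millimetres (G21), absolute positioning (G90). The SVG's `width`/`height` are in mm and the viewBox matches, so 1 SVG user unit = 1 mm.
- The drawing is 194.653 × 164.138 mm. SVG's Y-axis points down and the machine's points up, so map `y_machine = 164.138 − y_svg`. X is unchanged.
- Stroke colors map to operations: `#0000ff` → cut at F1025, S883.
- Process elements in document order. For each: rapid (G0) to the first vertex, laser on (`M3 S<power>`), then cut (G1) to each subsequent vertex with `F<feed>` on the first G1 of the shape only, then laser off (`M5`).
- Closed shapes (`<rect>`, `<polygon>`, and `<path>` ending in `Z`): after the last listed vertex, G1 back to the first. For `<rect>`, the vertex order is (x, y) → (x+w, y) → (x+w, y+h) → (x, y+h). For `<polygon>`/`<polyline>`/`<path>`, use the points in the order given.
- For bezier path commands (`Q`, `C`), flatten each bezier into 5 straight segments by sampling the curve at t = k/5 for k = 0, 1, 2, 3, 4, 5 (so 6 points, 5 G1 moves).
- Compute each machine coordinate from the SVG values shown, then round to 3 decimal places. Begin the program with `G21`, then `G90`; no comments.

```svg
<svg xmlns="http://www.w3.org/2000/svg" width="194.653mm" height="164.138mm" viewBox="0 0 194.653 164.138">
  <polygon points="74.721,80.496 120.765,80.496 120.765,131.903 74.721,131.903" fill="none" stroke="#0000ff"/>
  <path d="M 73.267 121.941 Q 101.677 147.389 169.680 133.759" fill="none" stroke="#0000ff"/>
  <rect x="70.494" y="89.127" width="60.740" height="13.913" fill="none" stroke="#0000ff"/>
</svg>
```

Since the viewBox matches the mm dimensions, user units are millimetres directly. The only transform is the Y-flip y_m = 164.138 − y_svg.

Shape 1 is a rectangle drawn with `<polygon>`. Its stroke #0000ff means cut at S883, F1025. After flipping Y the toolpath is (74.721,83.642) → (120.765,83.642) → (120.765,32.235) → (74.721,32.235) → (74.721,83.642), returning to the start.

Shape 2 is a quadratic bezier drawn with `<path>`. Its stroke #0000ff means cut at S883, F1025. After flipping Y the toolpath is (73.267,42.197) → (86.215,33.581) → (102.330,28.091) → (121.612,25.727) → (144.063,26.490) → (169.680,30.379).

Shape 3 is a rectangle drawn with `<rect>`. Its stroke #0000ff means cut at S883, F1025. After flipping Y the toolpath is (70.494,75.011) → (131.234,75.011) → (131.234,61.098) → (70.494,61.098) → (70.494,75.011), returning to the start.

G21
G90
G0 X74.721 Y83.642
M3 S883
G1 X120.765 Y83.642 F1025
G1 X120.765 Y32.235
G1 X74.721 Y32.235
G1 X74.721 Y83.642
M5
G0 X73.267 Y42.197
M3 S883
G1 X86.215 Y33.581 F1025
G1 X102.330 Y28.091
G1 X121.612 Y25.727
G1 X144.063 Y26.490
G1 X169.680 Y30.379
M5
G0 X70.494 Y75.011
M3 S883
G1 X131.234 Y75.011 F1025
G1 X131.234 Y61.098
G1 X70.494 Y61.098
G1 X70.494 Y75.011
M5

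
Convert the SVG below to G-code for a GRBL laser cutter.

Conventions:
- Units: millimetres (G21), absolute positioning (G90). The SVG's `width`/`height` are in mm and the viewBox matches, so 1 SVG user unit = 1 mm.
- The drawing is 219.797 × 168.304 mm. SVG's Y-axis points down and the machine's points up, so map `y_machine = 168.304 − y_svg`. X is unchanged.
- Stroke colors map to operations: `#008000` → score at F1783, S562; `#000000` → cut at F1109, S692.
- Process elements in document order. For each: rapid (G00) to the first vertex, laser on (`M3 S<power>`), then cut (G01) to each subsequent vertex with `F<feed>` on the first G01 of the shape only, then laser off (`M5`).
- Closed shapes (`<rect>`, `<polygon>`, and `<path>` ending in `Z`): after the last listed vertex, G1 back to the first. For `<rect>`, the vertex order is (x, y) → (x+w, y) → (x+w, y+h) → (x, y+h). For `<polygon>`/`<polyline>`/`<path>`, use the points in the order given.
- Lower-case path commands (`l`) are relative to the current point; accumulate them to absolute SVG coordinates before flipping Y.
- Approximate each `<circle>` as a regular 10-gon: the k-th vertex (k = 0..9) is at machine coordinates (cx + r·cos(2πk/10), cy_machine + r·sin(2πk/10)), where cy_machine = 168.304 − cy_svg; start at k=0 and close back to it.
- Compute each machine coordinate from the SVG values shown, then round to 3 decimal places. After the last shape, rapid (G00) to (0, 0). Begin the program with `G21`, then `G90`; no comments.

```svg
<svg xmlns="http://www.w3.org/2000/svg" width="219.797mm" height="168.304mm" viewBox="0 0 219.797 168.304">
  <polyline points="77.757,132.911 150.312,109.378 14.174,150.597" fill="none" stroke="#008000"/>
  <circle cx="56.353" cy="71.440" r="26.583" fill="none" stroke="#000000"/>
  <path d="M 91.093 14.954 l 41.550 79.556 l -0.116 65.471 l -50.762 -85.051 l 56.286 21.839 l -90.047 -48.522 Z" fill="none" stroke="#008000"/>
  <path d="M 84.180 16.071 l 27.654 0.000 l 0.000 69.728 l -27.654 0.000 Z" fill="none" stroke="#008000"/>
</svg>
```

G21
G90
G00 X77.757 Y35.393
M3 S562
G01 X150.312 Y58.926 F1783
G01 X14.174 Y17.707
M5
G00 X82.936 Y96.864
M3 S692
G01 X77.859 Y112.489 F1109
G01 X64.568 Y122.146
G01 X48.138 Y122.146
G01 X34.847 Y112.489
G01 X29.770 Y96.864
G01 X34.847 Y81.239
G01 X48.138 Y71.582
G01 X64.568 Y71.582
G01 X77.859 Y81.239
G01 X82.936 Y96.864
M5
G00 X91.093 Y153.350
M3 S562
G01 X132.643 Y73.794 F1783
G01 X132.527 Y8.323
G01 X81.765 Y93.374
G01 X138.051 Y71.535
G01 X48.004 Y120.057
G01 X91.093 Y153.350
M5
G00 X84.180 Y152.233
M3 S562
G01 X111.834 Y152.233 F1783
G01 X111.834 Y82.505
G01 X84.180 Y82.505
G01 X84.180 Y152.233
M5
G00 X0.000 Y0.000

viewBox `0 0 219.797 168.304` with mm width/height → 1 unit = 1 mm. Flip: y_m = 168.304 − y_svg.

**Shape 1** — `<polyline>` open polyline, stroke `#008000` → score (S562, F1783). Machine vertices: (77.757,35.393) → (150.312,58.926) → (14.174,17.707). Open path.

**Shape 2** — `<circle>` circle, stroke `#000000` → cut (S692, F1109). Machine vertices: (82.936,96.864) → (77.859,112.489) → (64.568,122.146) → (48.138,122.146) → (34.847,112.489) → (29.770,96.864) → (34.847,81.239) → (48.138,71.582) → (64.568,71.582) → (77.859,81.239) → (82.936,96.864). Closed: final G1 returns to the first vertex.

**Shape 3** — `<path>` closed polygon, stroke `#008000` → score (S562, F1783). Machine vertices: (91.093,153.350) → (132.643,73.794) → (132.527,8.323) → (81.765,93.374) → (138.051,71.535) → (48.004,120.057) → (91.093,153.350). Closed: final G1 returns to the first vertex.

**Shape 4** — `<path>` rectangle, stroke `#008000` → score (S562, F1783). Machine vertices: (84.180,152.233) → (111.834,152.233) → (111.834,82.505) → (84.180,82.505) → (84.180,152.233). Closed: final G1 returns to the first vertex.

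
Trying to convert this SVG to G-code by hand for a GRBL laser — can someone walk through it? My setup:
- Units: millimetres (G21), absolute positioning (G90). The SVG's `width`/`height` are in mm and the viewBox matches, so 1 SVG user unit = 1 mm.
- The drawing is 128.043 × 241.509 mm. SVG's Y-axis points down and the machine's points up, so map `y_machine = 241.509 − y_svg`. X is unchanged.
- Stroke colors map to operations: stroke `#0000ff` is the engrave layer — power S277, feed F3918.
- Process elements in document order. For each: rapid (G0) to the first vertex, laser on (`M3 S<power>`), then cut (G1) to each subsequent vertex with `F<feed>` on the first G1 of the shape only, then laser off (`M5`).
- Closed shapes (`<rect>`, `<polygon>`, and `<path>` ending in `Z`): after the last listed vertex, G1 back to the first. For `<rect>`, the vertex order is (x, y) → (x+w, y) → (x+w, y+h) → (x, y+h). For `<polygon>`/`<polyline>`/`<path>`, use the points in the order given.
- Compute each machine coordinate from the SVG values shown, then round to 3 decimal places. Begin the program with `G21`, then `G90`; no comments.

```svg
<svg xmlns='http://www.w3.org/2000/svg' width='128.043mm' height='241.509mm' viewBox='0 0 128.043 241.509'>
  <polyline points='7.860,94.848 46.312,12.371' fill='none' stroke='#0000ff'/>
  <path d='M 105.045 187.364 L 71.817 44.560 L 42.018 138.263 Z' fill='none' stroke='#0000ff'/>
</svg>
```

viewBox `0 0 128.043 241.509` with mm width/height → 1 unit = 1 mm. Flip: y_m = 241.509 − y_svg.

**Shape 1** — `<polyline>` line segment, stroke `#0000ff` → engrave (S277, F3918). Machine vertices: (7.860,146.661) → (46.312,229.138). Open path.

**Shape 2** — `<path>` closed polygon, stroke `#0000ff` → engrave (S277, F3918). Machine vertices: (105.045,54.145) → (71.817,196.949) → (42.018,103.246) → (105.045,54.145). Closed: final G1 returns to the first vertex.

G21
G90
G0 X7.860 Y146.661
M3 S277
G1 X46.312 Y229.138 F3918
M5
G0 X105.045 Y54.145
M3 S277
G1 X71.817 Y196.949 F3918
G1 X42.018 Y103.246
G1 X105.045 Y54.145
M5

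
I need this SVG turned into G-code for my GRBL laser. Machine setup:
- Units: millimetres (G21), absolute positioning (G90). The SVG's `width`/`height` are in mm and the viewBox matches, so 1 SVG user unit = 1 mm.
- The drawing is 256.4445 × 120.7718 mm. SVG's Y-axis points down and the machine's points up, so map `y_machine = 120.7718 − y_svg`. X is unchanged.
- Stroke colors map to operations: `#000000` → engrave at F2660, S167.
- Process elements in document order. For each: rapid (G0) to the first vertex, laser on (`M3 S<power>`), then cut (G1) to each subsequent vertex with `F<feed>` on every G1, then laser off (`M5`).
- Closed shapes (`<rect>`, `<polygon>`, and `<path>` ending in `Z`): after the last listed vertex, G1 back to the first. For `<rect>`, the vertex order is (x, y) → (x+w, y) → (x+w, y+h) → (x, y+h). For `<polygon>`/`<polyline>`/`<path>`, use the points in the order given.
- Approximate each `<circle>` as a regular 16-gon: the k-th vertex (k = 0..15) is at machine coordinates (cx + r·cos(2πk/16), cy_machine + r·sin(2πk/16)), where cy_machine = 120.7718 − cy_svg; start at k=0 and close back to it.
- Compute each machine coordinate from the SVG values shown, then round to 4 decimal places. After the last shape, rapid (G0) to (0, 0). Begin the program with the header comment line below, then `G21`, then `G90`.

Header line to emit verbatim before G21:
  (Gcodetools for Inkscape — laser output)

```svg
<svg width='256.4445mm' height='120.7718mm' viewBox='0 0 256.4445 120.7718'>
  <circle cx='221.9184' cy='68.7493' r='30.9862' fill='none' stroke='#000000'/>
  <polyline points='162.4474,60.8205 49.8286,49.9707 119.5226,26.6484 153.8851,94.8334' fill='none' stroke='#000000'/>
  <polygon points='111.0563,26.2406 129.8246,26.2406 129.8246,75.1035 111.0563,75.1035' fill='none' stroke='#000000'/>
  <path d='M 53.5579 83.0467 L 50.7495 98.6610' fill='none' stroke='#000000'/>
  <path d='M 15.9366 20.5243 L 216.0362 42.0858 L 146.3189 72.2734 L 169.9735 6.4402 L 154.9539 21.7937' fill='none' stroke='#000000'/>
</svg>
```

(Gcodetools for Inkscape — laser output)
G21
G90
G0 X252.9046 Y52.0225
M3 S167
G1 X250.5459 Y63.8804 F2660
G1 X243.8290 Y73.9331 F2660
G1 X233.7763 Y80.6500 F2660
G1 X221.9184 Y83.0087 F2660
G1 X210.0605 Y80.6500 F2660
G1 X200.0078 Y73.9331 F2660
G1 X193.2909 Y63.8804 F2660
G1 X190.9322 Y52.0225 F2660
G1 X193.2909 Y40.1646 F2660
G1 X200.0078 Y30.1119 F2660
G1 X210.0605 Y23.3950 F2660
G1 X221.9184 Y21.0363 F2660
G1 X233.7763 Y23.3950 F2660
G1 X243.8290 Y30.1119 F2660
G1 X250.5459 Y40.1646 F2660
G1 X252.9046 Y52.0225 F2660
M5
G0 X162.4474 Y59.9513
M3 S167
G1 X49.8286 Y70.8011 F2660
G1 X119.5226 Y94.1234 F2660
G1 X153.8851 Y25.9384 F2660
M5
G0 X111.0563 Y94.5312
M3 S167
G1 X129.8246 Y94.5312 F2660
G1 X129.8246 Y45.6683 F2660
G1 X111.0563 Y45.6683 F2660
G1 X111.0563 Y94.5312 F2660
M5
G0 X53.5579 Y37.7251
M3 S167
G1 X50.7495 Y22.1108 F2660
M5
G0 X15.9366 Y100.2475
M3 S167
G1 X216.0362 Y78.6860 F2660
G1 X146.3189 Y48.4984 F2660
G1 X169.9735 Y114.3316 F2660
G1 X154.9539 Y98.9781 F2660
M5
G0 X0.0000 Y0.0000

1 u = 1 mm; y_m = 120.7718 − y.

[1] `<circle>` circle, #000000→engrave S167 F2660: (252.9046,52.0225) → (250.5459,63.8804) → (243.8290,73.9331) → (233.7763,80.6500) → (221.9184,83.0087) → (210.0605,80.6500) → (200.0078,73.9331) → (193.2909,63.8804) → (190.9322,52.0225) → (193.2909,40.1646) → (200.0078,30.1119) → (210.0605,23.3950) → (221.9184,21.0363) → (233.7763,23.3950) → (243.8290,30.1119) → (250.5459,40.1646) → (252.9046,52.0225) (closed)

[2] `<polyline>` open polyline, #000000→engrave S167 F2660: (162.4474,59.9513) → (49.8286,70.8011) → (119.5226,94.1234) → (153.8851,25.9384)

[3] `<polygon>` rectangle, #000000→engrave S167 F2660: (111.0563,94.5312) → (129.8246,94.5312) → (129.8246,45.6683) → (111.0563,45.6683) → (111.0563,94.5312) (closed)

[4] `<path>` line segment, #000000→engrave S167 F2660: (53.5579,37.7251) → (50.7495,22.1108)

[5] `<path>` open polyline, #000000→engrave S167 F2660: (15.9366,100.2475) → (216.0362,78.6860) → (146.3189,48.4984) → (169.9735,114.3316) → (154.9539,98.9781)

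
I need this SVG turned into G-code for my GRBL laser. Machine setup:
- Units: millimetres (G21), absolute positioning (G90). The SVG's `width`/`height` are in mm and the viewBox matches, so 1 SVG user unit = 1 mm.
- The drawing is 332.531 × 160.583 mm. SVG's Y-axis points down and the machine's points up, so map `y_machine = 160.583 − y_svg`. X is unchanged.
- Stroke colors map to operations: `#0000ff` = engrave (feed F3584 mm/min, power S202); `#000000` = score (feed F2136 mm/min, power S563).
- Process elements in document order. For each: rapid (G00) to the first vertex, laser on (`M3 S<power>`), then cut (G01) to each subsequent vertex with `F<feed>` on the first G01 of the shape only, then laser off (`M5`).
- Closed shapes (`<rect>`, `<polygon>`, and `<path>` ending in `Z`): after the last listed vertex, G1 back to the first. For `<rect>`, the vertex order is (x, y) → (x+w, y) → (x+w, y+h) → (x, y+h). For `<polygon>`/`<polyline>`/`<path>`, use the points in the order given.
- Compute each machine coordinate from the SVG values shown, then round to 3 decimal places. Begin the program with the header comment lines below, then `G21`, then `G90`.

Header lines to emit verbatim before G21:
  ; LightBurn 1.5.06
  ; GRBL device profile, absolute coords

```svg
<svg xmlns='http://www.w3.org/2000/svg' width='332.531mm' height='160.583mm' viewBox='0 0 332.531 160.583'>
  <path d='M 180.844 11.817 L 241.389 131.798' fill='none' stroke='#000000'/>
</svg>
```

; LightBurn 1.5.06
; GRBL device profile, absolute coords
G21
G90
G00 X180.844 Y148.766
M3 S563
G01 X241.389 Y28.785 F2136
M5

1 u = 1 mm; y_m = 160.583 − y.

[1] `<path>` line segment, #000000→score S563 F2136: (180.844,148.766) → (241.389,28.785)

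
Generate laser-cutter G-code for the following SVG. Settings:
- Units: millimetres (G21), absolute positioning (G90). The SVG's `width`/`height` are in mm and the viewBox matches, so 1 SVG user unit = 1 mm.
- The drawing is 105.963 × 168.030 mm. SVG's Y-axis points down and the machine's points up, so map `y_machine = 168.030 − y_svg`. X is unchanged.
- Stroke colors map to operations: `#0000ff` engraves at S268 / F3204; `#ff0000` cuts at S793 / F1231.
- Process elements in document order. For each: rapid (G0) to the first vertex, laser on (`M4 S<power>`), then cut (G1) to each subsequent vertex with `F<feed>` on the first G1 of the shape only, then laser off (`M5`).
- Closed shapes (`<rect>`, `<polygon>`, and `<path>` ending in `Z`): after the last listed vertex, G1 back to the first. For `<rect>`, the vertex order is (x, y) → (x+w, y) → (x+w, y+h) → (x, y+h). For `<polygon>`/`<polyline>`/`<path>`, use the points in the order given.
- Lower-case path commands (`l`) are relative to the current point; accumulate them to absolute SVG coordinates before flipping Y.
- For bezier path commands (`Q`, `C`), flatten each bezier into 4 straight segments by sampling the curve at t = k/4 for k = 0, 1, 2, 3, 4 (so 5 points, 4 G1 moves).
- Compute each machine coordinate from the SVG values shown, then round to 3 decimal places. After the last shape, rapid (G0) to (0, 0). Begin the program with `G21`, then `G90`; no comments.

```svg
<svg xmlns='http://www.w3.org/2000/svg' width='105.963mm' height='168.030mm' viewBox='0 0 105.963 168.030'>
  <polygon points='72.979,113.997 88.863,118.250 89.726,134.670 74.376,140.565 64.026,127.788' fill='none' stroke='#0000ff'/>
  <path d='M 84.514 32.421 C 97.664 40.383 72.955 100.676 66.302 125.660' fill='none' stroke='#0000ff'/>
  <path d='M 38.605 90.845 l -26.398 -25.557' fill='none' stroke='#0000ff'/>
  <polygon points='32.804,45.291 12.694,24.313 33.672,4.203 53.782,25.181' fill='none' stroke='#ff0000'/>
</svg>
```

1 u = 1 mm; y_m = 168.030 − y.

[1] `<polygon>` regular polygon, #0000ff→engrave S268 F3204: (72.979,54.033) → (88.863,49.780) → (89.726,33.360) → (74.376,27.465) → (64.026,40.242) → (72.979,54.033) (closed)

[2] `<path>` cubic bezier, #0000ff→engrave S268 F3204: (84.514,135.609) → (88.152,121.195) → (82.834,95.373) → (73.804,66.359) → (66.302,42.370)

[3] `<path>` line segment, #0000ff→engrave S268 F3204: (38.605,77.185) → (12.207,102.742)

[4] `<polygon>` regular polygon, #ff0000→cut S793 F1231: (32.804,122.739) → (12.694,143.717) → (33.672,163.827) → (53.782,142.849) → (32.804,122.739) (closed)

G21
G90
G0 X72.979 Y54.033
M4 S268
G1 X88.863 Y49.780 F3204
G1 X89.726 Y33.360
G1 X74.376 Y27.465
G1 X64.026 Y40.242
G1 X72.979 Y54.033
M5
G0 X84.514 Y135.609
M4 S268
G1 X88.152 Y121.195 F3204
G1 X82.834 Y95.373
G1 X73.804 Y66.359
G1 X66.302 Y42.370
M5
G0 X38.605 Y77.185
M4 S268
G1 X12.207 Y102.742 F3204
M5
G0 X32.804 Y122.739
M4 S793
G1 X12.694 Y143.717 F1231
G1 X33.672 Y163.827
G1 X53.782 Y142.849
G1 X32.804 Y122.739
M5
G0 X0.000 Y0.000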